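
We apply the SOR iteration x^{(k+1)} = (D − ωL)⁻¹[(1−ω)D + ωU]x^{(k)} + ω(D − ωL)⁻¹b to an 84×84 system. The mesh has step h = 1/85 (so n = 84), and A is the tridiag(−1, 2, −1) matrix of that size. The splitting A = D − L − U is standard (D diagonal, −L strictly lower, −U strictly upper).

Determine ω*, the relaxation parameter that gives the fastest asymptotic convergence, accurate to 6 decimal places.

ω* = 1.928731

n=84: λ(B_J) = 1 − λ(A)/2 = cos(kπ/85); k=1 gives ρ_J = 0.999317.
√(1−ρ_J²) = |sin(π/85)| = 0.0369515
Young: ω* = 2/(1+√(1−ρ_J²)) = 2/(1+0.0369515) = 2/1.0369515 = 1.928731.
[ρ_SOR] ω* − 1 = 0.928731.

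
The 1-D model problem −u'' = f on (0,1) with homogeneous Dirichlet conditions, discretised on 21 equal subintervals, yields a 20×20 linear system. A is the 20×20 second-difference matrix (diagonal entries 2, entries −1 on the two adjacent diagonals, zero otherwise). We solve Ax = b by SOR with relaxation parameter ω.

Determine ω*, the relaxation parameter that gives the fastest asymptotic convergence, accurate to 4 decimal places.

ω* = 1.7406

B_J for the 20×20 system has eigenvalues cos(kπ/21); ρ_J = cos(π/21) = 0.9888.
√(1−ρ_J²) simplifies to sin(π/21) = 0.14904.
ω* = 2/(1 + 0.14904) = 2/1.14904 = 1.7406.
ρ(B_{ω*}) = ω*−1 = 0.7406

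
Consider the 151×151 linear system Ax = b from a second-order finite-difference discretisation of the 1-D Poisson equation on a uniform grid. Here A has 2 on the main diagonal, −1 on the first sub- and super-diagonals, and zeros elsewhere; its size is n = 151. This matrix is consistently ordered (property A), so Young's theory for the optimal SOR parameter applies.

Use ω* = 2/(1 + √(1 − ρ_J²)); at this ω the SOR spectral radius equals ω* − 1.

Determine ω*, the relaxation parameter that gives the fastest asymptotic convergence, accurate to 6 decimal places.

spectrum of D⁻¹(L+U) = {cos(kπ/152) : 1≤k≤151}; ρ_J = cos(π/152) = 0.999786.
√(1−ρ_J²) = |sin(π/152)| = 0.0206669
ω* = 2/(1+0.0206669) = 1.959503
Hence ρ(B_{ω*}) = 1.959503 − 1 = 0.959503.

ω* = 1.959503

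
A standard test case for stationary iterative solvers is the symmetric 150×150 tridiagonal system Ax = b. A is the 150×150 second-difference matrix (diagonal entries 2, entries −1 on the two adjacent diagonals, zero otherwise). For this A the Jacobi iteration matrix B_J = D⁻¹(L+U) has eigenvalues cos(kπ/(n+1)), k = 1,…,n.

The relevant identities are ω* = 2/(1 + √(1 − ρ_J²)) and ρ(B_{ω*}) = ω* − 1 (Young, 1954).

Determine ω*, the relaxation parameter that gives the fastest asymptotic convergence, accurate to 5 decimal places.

n=150: λ(B_J) = 1 − λ(A)/2 = cos(kπ/151); k=1 gives ρ_J = 0.99978.
root = sin(π/151) = 0.020804  (since 1−cos² = sin²).
ω* = 2/(1+0.020804) = 1.95924
[ρ_SOR] ω* − 1 = 0.95924.

ω* = 1.95924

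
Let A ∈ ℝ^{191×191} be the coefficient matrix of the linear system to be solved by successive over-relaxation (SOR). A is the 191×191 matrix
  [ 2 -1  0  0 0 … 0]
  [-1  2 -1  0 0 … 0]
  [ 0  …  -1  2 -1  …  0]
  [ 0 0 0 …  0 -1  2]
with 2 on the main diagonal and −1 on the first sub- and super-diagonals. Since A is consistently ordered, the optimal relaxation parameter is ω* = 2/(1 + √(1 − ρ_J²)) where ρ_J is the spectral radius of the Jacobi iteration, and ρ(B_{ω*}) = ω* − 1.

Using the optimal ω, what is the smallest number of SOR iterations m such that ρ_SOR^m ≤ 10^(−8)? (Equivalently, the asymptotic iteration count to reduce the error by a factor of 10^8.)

m = 563

ρ_J = max_k |cos(kπ/192)| = cos(π/192) = 0.9998661
√(1−ρ_J²) simplifies to sin(π/192) = 0.0163617.
ω* = 2 / (1 + 0.0163617) = 2 / 1.0163617 ≈ 1.9678034.
At ω = 1.9678034 every |λ(B_ω)| = ω−1, so ρ_SOR = 0.9678034.
m ≥ 8·ln10 / (−ln 0.9678034) = 562.871; smallest integer m = 563.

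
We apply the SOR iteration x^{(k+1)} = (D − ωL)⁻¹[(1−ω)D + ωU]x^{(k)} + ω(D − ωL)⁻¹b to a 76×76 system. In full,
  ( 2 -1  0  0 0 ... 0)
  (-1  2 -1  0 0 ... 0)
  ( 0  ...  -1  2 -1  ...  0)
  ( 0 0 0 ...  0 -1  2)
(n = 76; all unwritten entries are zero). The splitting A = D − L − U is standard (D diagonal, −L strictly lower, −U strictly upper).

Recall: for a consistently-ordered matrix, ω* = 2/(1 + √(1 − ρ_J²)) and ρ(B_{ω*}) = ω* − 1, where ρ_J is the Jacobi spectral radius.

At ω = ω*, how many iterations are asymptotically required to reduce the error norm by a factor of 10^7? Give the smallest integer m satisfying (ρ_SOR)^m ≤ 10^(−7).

ρ_J = max_k |cos(kπ/77)| = cos(π/77) = 0.9991678
root = sin(π/77) = 0.0407886  (since 1−cos² = sin²).
Then 2/(1+√(1−ρ_J²)) = 2/(1+0.0407886); ω* = 2/1.0407886 = 1.9216198.
and ρ(B_{ω*}) = 1.9216198 − 1 = 0.9216198.
ρ_SOR^m ≤ 10^(−7) ⇔ m ≥ 7·ln10/(−ln 0.9216198) = 16.1181/0.0816225 = 197.471; m = ⌈197.471⌉ = 198.

m = 198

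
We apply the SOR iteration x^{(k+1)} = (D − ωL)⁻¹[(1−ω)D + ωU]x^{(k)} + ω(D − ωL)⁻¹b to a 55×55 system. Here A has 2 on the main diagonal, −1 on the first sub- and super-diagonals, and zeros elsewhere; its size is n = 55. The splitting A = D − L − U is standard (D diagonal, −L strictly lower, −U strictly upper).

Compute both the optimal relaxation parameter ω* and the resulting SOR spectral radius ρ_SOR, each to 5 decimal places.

ω* = 1.89381, ρ_SOR = 0.89381

spectrum of D⁻¹(L+U) = {cos(kπ/56) : 1≤k≤55}; ρ_J = cos(π/56) = 0.99843.
√(1−ρ_J²) simplifies to sin(π/56) = 0.056070.
Young: ω* = 2/(1+√(1−ρ_J²)) = 2/(1+0.056070) = 2/1.056070 = 1.89381.
[ρ_SOR] ω* − 1 = 0.89381.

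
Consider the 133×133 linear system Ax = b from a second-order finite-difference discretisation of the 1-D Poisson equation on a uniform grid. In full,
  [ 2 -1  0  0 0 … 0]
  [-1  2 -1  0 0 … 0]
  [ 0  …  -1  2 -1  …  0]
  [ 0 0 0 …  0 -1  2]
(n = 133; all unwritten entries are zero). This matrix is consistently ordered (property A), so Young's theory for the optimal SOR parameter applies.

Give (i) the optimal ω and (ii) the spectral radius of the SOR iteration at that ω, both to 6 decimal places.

ω* = 1.954189, ρ_SOR = 0.954189

n=133: λ(B_J) = 1 − λ(A)/2 = cos(kπ/134); k=1 gives ρ_J = 0.999725.
√(1−ρ_J²) = |sin(π/134)| = 0.0234426
Young: ω* = 2/(1+√(1−ρ_J²)) = 2/(1+0.0234426) = 2/1.0234426 = 1.954189.
Hence ρ(B_{ω*}) = 1.954189 − 1 = 0.954189.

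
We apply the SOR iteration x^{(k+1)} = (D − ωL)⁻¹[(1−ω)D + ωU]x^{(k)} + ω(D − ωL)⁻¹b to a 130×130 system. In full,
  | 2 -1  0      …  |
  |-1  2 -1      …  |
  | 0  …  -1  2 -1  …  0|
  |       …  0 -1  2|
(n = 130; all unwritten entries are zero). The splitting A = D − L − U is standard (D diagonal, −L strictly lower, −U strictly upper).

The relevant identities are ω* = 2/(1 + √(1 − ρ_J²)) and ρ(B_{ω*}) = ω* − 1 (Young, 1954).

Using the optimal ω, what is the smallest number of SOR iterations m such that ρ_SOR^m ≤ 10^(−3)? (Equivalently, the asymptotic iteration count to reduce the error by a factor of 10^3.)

B_J for the 130×130 system has eigenvalues cos(kπ/131); ρ_J = cos(π/131) = 0.9997125.
√(1−ρ_J²) = |sin(π/131)| = 0.0239793
[ω*] 2 ÷ (1 + 0.0239793) = 2 ÷ 1.0239793 = 1.9531645.
ρ(B_{ω*}) = ω*−1 = 0.9531645
3·ln10 = 6.90776; −ln(0.9531645) = 0.0479678; m = ⌈6.90776/0.0479678⌉ = ⌈144.008⌉ = 145.

m = 145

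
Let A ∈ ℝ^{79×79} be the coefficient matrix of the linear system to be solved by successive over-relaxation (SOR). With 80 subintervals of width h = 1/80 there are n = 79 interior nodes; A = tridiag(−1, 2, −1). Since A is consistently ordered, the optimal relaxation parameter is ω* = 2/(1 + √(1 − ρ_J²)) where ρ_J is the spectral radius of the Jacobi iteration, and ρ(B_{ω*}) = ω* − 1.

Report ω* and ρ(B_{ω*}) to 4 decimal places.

n=79: λ(B_J) = 1 − λ(A)/2 = cos(kπ/80); k=1 gives ρ_J = 0.9992.
√(1 − cos²(π/80)) = sin(π/80) ≈ 0.03926.
ω* = 2/(1+0.03926) = 1.9244
ρ(B_{ω*}) = ω*−1 = 0.9244

ω* = 1.9244, ρ_SOR = 0.9244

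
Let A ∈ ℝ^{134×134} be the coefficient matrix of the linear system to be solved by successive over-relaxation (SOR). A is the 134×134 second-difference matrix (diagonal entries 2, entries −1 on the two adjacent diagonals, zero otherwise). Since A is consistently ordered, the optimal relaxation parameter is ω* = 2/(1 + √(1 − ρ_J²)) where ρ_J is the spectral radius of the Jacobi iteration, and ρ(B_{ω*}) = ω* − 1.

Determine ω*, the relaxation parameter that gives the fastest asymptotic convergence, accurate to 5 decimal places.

[ρ_J] n=134: ρ(B_J) = cos(π/(n+1)) = cos(π/135) = 0.99973.
√(1 − cos²(π/135)) = sin(π/135) ≈ 0.023269.
So ω* = 2/1.023269 = 1.95452 (Young).
At ω = 1.95452 every |λ(B_ω)| = ω−1, so ρ_SOR = 0.95452.

ω* = 1.95452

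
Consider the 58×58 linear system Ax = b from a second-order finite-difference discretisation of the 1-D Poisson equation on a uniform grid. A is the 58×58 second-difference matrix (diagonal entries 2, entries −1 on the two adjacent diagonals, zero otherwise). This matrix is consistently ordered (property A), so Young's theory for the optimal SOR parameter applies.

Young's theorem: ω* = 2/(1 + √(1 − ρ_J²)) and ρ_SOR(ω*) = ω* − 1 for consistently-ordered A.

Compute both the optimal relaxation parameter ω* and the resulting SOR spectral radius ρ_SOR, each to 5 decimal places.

B_J for the 58×58 system has eigenvalues cos(kπ/59); ρ_J = cos(π/59) = 0.99858.
1 − cos²(π/59) = sin²(π/59) ⇒ √(1−ρ_J²) = sin(π/59) = 0.053222.
[ω*] 2 ÷ (1 + 0.053222) = 2 ÷ 1.053222 = 1.89893.
ρ_SOR = ω* − 1 = 1.89893 − 1 = 0.89893.

ω* = 1.89893, ρ_SOR = 0.89893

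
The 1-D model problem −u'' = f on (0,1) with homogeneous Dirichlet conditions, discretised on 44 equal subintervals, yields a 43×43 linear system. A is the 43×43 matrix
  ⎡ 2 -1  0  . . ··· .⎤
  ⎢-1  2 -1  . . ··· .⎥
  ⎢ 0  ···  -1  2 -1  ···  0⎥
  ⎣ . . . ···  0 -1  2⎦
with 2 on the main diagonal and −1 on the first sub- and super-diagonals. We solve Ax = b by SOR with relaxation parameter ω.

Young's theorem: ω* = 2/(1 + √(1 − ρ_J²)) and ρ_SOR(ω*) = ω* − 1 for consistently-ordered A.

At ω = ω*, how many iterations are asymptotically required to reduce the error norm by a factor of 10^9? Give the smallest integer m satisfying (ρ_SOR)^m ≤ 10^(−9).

½·tridiag(1,0,1) at n=43: λ_k = cos(kπ/44); max |λ| at k=1 ⇒ ρ_J = cos(π/44) ≈ 0.9974521.
√(1−ρ_J²) simplifies to sin(π/44) = 0.0713392.
[ω*] 2 ÷ (1 + 0.0713392) = 2 ÷ 1.0713392 = 1.8668224.
and ρ(B_{ω*}) = 1.8668224 − 1 = 0.8668224.
(0.8668224)^m ≤ 10^{−9}  ⇒  m·ln(0.8668224) ≤ −9·ln10  ⇒  m ≥ 144.998  ⇒  m = 145

m = 145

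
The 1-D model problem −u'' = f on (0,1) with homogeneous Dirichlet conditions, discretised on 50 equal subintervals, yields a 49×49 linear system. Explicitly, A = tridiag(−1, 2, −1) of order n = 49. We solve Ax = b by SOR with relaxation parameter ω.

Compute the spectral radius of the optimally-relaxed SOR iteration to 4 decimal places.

spectrum of D⁻¹(L+U) = {cos(kπ/50) : 1≤k≤49}; ρ_J = cos(π/50) = 0.9980.
1 − cos²(π/50) = sin²(π/50) ⇒ √(1−ρ_J²) = sin(π/50) = 0.06279.
Young: ω* = 2/(1+√(1−ρ_J²)) = 2/(1+0.06279) = 2/1.06279 = 1.8818.
[ρ_SOR] ω* − 1 = 0.8818.

ρ_SOR = 0.8818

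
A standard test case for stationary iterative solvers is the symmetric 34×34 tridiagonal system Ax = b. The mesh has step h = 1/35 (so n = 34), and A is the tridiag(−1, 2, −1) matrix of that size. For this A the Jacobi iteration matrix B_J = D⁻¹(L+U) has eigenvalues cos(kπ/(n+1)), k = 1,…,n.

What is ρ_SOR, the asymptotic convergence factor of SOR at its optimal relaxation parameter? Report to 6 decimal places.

With n=34, ρ(Jacobi) = cos(π/35) = 0.995974.
√(1−ρ_J²) = |sin(π/35)| = 0.0896393
ω* = 2/(1+0.0896393) = 1.835470
Hence ρ(B_{ω*}) = 1.835470 − 1 = 0.835470.

ρ_SOR = 0.835470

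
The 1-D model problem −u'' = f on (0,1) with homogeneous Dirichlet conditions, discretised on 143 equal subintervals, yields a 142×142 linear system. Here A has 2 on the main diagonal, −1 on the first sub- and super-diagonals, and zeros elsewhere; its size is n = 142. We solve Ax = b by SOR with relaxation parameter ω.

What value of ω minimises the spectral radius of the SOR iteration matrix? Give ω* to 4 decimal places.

ω* = 1.9570

[ρ_J] n=142: ρ(B_J) = cos(π/(n+1)) = cos(π/143) = 0.9998.
root = sin(π/143) = 0.02197  (since 1−cos² = sin²).
[ω*] 2 ÷ (1 + 0.02197) = 2 ÷ 1.02197 = 1.9570.
[ρ_SOR] ω* − 1 = 0.9570.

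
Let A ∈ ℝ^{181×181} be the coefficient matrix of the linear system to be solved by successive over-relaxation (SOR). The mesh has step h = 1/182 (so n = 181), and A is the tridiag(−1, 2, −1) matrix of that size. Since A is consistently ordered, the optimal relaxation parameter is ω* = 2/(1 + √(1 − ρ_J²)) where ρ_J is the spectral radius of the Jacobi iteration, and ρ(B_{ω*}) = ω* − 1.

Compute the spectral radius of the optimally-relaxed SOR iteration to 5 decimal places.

ρ_SOR = 0.96606

n=181: λ(B_J) = 1 − λ(A)/2 = cos(kπ/182); k=1 gives ρ_J = 0.99985.
root = sin(π/182) = 0.017261  (since 1−cos² = sin²).
ω* = 2 / (1 + 0.017261) = 2 / 1.017261 ≈ 1.96606.
and ρ(B_{ω*}) = 1.96606 − 1 = 0.96606.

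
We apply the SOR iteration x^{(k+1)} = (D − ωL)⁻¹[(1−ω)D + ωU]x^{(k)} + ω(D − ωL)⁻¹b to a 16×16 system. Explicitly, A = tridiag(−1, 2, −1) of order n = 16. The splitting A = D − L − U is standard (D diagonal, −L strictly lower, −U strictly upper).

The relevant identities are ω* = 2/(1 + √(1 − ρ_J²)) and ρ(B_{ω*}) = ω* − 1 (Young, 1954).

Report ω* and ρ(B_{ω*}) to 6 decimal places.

½·tridiag(1,0,1) at n=16: λ_k = cos(kπ/17); max |λ| at k=1 ⇒ ρ_J = cos(π/17) ≈ 0.982973.
1 − cos²(π/17) = sin²(π/17) ⇒ √(1−ρ_J²) = sin(π/17) = 0.1837495.
ω* = 2/(1+0.1837495) = 1.689547
ρ_SOR = ω* − 1 ≈ 0.689547.

ω* = 1.689547, ρ_SOR = 0.689547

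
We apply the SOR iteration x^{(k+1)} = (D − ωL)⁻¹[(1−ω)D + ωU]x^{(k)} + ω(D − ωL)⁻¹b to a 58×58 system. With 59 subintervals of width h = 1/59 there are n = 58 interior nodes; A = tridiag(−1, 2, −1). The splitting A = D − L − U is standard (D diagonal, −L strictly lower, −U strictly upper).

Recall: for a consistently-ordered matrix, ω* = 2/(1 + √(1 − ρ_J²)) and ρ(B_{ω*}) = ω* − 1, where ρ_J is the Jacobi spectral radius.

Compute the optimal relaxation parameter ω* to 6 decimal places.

n=58: λ(B_J) = 1 − λ(A)/2 = cos(kπ/59); k=1 gives ρ_J = 0.998583.
1 − cos²(π/59) = sin²(π/59) ⇒ √(1−ρ_J²) = sin(π/59) = 0.0532222.
ω* = 2/(1 + 0.0532222) = 2/1.0532222 = 1.898935.
[ρ_SOR] ω* − 1 = 0.898935.

ω* = 1.898935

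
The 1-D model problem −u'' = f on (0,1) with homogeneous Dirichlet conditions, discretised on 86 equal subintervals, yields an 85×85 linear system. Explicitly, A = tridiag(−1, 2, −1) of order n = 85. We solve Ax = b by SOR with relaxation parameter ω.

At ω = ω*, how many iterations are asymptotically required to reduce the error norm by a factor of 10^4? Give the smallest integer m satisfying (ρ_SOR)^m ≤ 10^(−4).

n=85: λ(B_J) = 1 − λ(A)/2 = cos(kπ/86); k=1 gives ρ_J = 0.9993328.
1 − cos²(π/86) = sin²(π/86) ⇒ √(1−ρ_J²) = sin(π/86) = 0.0365220.
[ω*] 2 ÷ (1 + 0.0365220) = 2 ÷ 1.0365220 = 1.9295297.
At ω = 1.9295297 every |λ(B_ω)| = ω−1, so ρ_SOR = 0.9295297.
ρ_SOR^m ≤ 10^(−4) ⇔ m ≥ 4·ln10/(−ln 0.9295297) = 9.21034/0.0730765 = 126.037; m = ⌈126.037⌉ = 127.

m = 127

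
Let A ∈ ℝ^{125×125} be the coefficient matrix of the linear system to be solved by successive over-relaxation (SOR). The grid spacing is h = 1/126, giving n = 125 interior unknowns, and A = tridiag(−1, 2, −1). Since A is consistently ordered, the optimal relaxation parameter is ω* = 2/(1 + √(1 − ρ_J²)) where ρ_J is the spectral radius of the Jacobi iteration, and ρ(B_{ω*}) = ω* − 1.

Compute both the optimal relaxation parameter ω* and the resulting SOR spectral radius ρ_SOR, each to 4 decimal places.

ω* = 1.9514, ρ_SOR = 0.9514

n=125: λ(B_J) = 1 − λ(A)/2 = cos(kπ/126); k=1 gives ρ_J = 0.9997.
√(1 − cos²(π/126)) = sin(π/126) ≈ 0.02493.
ω* = 2/(1 + 0.02493) = 2/1.02493 = 1.9514.
ρ(B_{ω*}) = ω*−1 = 0.9514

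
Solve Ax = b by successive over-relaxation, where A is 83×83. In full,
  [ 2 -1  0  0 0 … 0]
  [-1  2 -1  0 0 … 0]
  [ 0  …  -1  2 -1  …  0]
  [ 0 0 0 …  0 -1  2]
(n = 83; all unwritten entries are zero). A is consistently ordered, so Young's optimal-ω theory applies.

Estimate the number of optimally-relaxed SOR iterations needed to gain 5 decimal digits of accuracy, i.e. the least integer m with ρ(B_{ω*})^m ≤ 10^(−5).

ρ_J = max_k |cos(kπ/84)| = cos(π/84) = 0.9993007
√(1−ρ_J²) = |sin(π/84)| = 0.0373912
Young: ω* = 2/(1+√(1−ρ_J²)) = 2/(1+0.0373912) = 2/1.0373912 = 1.9279130.
Hence ρ(B_{ω*}) = 1.9279130 − 1 = 0.9279130.
(0.9279130)^m ≤ 10^{−5}  ⇒  m·ln(0.9279130) ≤ −5·ln10  ⇒  m ≥ 153.880  ⇒  m = 154

m = 154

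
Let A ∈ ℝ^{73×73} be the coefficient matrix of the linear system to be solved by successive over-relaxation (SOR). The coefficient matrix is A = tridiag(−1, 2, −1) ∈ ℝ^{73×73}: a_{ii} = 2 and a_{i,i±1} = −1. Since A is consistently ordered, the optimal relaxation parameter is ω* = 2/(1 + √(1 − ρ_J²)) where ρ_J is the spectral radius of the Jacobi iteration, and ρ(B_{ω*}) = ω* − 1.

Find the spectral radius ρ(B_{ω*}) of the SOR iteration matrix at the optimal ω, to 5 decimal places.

ρ_SOR = 0.91857

½·tridiag(1,0,1) at n=73: λ_k = cos(kπ/74); max |λ| at k=1 ⇒ ρ_J = cos(π/74) ≈ 0.99910.
1 − cos²(π/74) = sin²(π/74) ⇒ √(1−ρ_J²) = sin(π/74) = 0.042441.
ω* = 2/(1+0.042441) = 1.91857
At ω = 1.91857 every |λ(B_ω)| = ω−1, so ρ_SOR = 0.91857.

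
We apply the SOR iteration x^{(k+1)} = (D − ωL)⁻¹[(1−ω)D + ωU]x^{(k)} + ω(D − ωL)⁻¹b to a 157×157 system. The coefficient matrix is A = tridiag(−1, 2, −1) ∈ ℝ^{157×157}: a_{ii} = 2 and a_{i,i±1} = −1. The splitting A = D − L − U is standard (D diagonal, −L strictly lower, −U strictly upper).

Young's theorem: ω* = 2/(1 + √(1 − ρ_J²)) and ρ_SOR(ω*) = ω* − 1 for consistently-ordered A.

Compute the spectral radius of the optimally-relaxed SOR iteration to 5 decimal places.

ρ_SOR = 0.96101

n=157: λ(B_J) = 1 − λ(A)/2 = cos(kπ/158); k=1 gives ρ_J = 0.99980.
√(1 − cos²(π/158)) = sin(π/158) ≈ 0.019882.
ω* = 2 / (1 + 0.019882) = 2 / 1.019882 ≈ 1.96101.
At ω = 1.96101 every |λ(B_ω)| = ω−1, so ρ_SOR = 0.96101.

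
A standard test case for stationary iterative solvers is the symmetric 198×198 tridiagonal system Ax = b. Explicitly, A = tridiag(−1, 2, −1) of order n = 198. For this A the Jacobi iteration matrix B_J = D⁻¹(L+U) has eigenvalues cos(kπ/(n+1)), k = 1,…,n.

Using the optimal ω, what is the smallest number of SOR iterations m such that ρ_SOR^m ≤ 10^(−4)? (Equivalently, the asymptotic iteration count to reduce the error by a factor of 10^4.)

½·tridiag(1,0,1) at n=198: λ_k = cos(kπ/199); max |λ| at k=1 ⇒ ρ_J = cos(π/199) ≈ 0.9998754.
root = sin(π/199) = 0.0157862  (since 1−cos² = sin²).
Young: ω* = 2/(1+√(1−ρ_J²)) = 2/(1+0.0157862) = 2/1.0157862 = 1.9689183.
and ρ(B_{ω*}) = 1.9689183 − 1 = 0.9689183.
Need (0.9689183)^m ≤ 10^(−4): m ≥ 4·ln10/|ln 0.9689183| = 9.21034/0.031575 = 291.697 ⇒ m = 292.

m = 292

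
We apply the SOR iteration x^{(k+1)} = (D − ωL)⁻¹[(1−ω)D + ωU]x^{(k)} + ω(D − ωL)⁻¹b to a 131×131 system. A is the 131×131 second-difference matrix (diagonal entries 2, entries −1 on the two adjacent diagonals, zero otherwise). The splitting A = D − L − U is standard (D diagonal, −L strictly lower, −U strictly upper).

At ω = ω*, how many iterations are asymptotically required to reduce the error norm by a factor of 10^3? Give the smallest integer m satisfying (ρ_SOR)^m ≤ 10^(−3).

m = 146

B_J for the 131×131 system has eigenvalues cos(kπ/132); ρ_J = cos(π/132) = 0.9997168.
1 − cos²(π/132) = sin²(π/132) ⇒ √(1−ρ_J²) = sin(π/132) = 0.0237977.
ω* = 2/(1 + 0.0237977) = 2/1.0237977 = 1.9535109.
At ω = 1.9535109 every |λ(B_ω)| = ω−1, so ρ_SOR = 0.9535109.
Need (0.9535109)^m ≤ 10^(−3): m ≥ 3·ln10/|ln 0.9535109| = 6.90776/0.0476044 = 145.108 ⇒ m = 146.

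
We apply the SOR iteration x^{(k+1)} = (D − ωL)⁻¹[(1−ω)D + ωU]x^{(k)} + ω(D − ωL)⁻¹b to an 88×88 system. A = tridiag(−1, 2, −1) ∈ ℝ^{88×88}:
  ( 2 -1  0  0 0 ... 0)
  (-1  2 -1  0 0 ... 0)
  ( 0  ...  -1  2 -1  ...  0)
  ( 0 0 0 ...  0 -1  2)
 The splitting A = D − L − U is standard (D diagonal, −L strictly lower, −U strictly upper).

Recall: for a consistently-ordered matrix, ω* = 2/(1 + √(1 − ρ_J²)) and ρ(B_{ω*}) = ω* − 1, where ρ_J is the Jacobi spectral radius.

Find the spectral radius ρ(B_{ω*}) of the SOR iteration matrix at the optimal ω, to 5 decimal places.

ρ_SOR = 0.93182

With n=88, ρ(Jacobi) = cos(π/89) = 0.99938.
1 − cos²(π/89) = sin²(π/89) ⇒ √(1−ρ_J²) = sin(π/89) = 0.035291.
ω* = 2 / (1 + 0.035291) = 2 / 1.035291 ≈ 1.93182.
ρ_SOR = ω* − 1 ≈ 0.93182.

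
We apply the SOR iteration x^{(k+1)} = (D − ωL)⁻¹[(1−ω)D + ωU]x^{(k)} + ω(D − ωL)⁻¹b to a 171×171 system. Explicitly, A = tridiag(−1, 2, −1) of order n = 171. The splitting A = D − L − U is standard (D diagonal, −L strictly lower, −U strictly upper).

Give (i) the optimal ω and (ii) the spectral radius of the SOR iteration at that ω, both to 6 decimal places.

B_J for the 171×171 system has eigenvalues cos(kπ/172); ρ_J = cos(π/172) = 0.999833.
√(1−ρ_J²) simplifies to sin(π/172) = 0.0182641.
ω* = 2/(1 + 0.0182641) = 2/1.0182641 = 1.964127.
ρ_SOR = ω* − 1 ≈ 0.964127.

ω* = 1.964127, ρ_SOR = 0.964127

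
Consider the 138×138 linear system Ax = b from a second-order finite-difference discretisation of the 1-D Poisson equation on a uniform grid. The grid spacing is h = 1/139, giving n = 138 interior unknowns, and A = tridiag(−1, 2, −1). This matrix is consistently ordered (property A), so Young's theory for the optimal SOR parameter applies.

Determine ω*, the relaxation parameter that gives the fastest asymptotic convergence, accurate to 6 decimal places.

n=138: λ(B_J) = 1 − λ(A)/2 = cos(kπ/139); k=1 gives ρ_J = 0.999745.
1 − cos²(π/139) = sin²(π/139) ⇒ √(1−ρ_J²) = sin(π/139) = 0.0225995.
Then 2/(1+√(1−ρ_J²)) = 2/(1+0.0225995); ω* = 2/1.0225995 = 1.955800.
and ρ(B_{ω*}) = 1.955800 − 1 = 0.955800.

ω* = 1.955800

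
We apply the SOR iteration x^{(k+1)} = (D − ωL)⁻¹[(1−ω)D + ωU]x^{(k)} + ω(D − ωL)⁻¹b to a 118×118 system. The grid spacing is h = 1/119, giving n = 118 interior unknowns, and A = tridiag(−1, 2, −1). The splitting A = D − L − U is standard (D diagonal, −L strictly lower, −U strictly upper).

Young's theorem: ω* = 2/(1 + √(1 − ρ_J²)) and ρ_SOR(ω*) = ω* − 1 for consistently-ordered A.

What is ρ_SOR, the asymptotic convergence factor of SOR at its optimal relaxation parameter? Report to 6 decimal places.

With n=118, ρ(Jacobi) = cos(π/119) = 0.999652.
√(1−ρ_J²) = |sin(π/119)| = 0.0263969
Then 2/(1+√(1−ρ_J²)) = 2/(1+0.0263969); ω* = 2/1.0263969 = 1.948564.
and ρ(B_{ω*}) = 1.948564 − 1 = 0.948564.

ρ_SOR = 0.948564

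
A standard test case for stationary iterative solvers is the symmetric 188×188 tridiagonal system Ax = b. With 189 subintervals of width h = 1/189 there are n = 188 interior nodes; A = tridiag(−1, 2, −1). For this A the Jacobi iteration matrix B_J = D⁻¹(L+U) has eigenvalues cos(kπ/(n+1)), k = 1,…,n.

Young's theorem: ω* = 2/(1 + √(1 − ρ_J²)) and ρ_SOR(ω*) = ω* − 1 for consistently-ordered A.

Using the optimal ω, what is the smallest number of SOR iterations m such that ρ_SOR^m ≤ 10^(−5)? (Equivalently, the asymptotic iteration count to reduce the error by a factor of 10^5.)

m = 347

n=188: λ(B_J) = 1 − λ(A)/2 = cos(kπ/189); k=1 gives ρ_J = 0.9998619.
√(1−ρ_J²) simplifies to sin(π/189) = 0.0166214.
Then 2/(1+√(1−ρ_J²)) = 2/(1+0.0166214); ω* = 2/1.0166214 = 1.9673007.
Hence ρ(B_{ω*}) = 1.9673007 − 1 = 0.9673007.
5·ln10 = 11.5129; −ln(0.9673007) = 0.0332459; m = ⌈11.5129/0.0332459⌉ = ⌈346.295⌉ = 347.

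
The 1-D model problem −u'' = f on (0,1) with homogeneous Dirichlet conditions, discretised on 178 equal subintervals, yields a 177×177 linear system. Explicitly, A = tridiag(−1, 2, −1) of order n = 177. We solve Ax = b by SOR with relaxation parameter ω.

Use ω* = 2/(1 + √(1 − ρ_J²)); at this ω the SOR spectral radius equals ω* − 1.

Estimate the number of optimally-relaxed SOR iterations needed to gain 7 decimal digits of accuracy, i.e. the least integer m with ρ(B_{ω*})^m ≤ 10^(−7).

n=177: λ(B_J) = 1 − λ(A)/2 = cos(kπ/178); k=1 gives ρ_J = 0.9998443.
√(1−ρ_J²) = |sin(π/178)| = 0.0176485
So ω* = 2/1.0176485 = 1.9653151 (Young).
and ρ(B_{ω*}) = 1.9653151 − 1 = 0.9653151.
For 7 digits: m = 7·ln10 / (−ln 0.9653151) = 16.1181/0.0353007 = 456.594; round up → m = 457.

m = 457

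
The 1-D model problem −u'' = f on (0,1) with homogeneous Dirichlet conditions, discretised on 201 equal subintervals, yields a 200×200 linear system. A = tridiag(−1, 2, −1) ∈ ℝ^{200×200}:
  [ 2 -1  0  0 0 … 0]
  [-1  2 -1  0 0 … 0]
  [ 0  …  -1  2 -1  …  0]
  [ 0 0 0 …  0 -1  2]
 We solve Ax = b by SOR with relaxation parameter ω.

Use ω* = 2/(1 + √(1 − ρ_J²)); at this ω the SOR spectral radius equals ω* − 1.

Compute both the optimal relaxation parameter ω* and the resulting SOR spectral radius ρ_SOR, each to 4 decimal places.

ω* = 1.9692, ρ_SOR = 0.9692

B_J for the 200×200 system has eigenvalues cos(kπ/201); ρ_J = cos(π/201) = 0.9999.
√(1−ρ_J²) = |sin(π/201)| = 0.01563
ω* = 2/(1 + 0.01563) = 2/1.01563 = 1.9692.
ρ_SOR = ω* − 1 ≈ 0.9692.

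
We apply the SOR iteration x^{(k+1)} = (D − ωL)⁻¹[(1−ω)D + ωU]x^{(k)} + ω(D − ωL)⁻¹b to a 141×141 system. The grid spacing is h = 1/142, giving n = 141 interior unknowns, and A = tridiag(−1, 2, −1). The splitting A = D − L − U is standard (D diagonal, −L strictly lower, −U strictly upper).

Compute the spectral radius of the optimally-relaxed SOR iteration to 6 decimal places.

With n=141, ρ(Jacobi) = cos(π/142) = 0.999755.
√(1−ρ_J²) = |sin(π/142)| = 0.0221221
[ω*] 2 ÷ (1 + 0.0221221) = 2 ÷ 1.0221221 = 1.956713.
At ω = 1.956713 every |λ(B_ω)| = ω−1, so ρ_SOR = 0.956713.

ρ_SOR = 0.956713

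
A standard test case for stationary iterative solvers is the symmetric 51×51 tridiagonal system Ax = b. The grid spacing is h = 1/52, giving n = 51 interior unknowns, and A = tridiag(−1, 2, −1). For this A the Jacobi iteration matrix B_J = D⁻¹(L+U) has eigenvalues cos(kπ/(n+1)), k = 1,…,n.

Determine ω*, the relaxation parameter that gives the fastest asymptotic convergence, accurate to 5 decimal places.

spectrum of D⁻¹(L+U) = {cos(kπ/52) : 1≤k≤51}; ρ_J = cos(π/52) = 0.99818.
√(1 − cos²(π/52)) = sin(π/52) ≈ 0.060378.
ω* = 2 / (1 + 0.060378) = 2 / 1.060378 ≈ 1.88612.
At ω = 1.88612 every |λ(B_ω)| = ω−1, so ρ_SOR = 0.88612.

ω* = 1.88612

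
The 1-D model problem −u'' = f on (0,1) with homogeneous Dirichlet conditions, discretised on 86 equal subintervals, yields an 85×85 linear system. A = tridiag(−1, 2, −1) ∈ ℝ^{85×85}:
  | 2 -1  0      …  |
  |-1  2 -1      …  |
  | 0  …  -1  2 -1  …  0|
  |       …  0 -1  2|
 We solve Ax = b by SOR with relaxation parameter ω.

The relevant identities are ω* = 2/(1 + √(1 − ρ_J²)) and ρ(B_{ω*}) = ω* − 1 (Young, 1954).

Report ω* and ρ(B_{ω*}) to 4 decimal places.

spectrum of D⁻¹(L+U) = {cos(kπ/86) : 1≤k≤85}; ρ_J = cos(π/86) = 0.9993.
1 − cos²(π/86) = sin²(π/86) ⇒ √(1−ρ_J²) = sin(π/86) = 0.03652.
Then 2/(1+√(1−ρ_J²)) = 2/(1+0.03652); ω* = 2/1.03652 = 1.9295.
Hence ρ(B_{ω*}) = 1.9295 − 1 = 0.9295.

ω* = 1.9295, ρ_SOR = 0.9295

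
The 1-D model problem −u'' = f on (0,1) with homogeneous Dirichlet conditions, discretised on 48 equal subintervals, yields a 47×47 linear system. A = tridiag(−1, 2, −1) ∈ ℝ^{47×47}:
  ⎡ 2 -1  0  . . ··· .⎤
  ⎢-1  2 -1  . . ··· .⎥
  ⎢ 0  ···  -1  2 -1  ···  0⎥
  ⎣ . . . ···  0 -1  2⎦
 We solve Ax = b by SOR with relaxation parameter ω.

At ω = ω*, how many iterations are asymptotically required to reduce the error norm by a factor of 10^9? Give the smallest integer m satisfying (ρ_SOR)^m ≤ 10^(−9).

½·tridiag(1,0,1) at n=47: λ_k = cos(kπ/48); max |λ| at k=1 ⇒ ρ_J = cos(π/48) ≈ 0.9978589.
1 − cos²(π/48) = sin²(π/48) ⇒ √(1−ρ_J²) = sin(π/48) = 0.0654031.
ω* = 2 / (1 + 0.0654031) = 2 / 1.0654031 ≈ 1.8772237.
At ω = 1.8772237 every |λ(B_ω)| = ω−1, so ρ_SOR = 0.8772237.
9·ln10 = 20.7233; −ln(0.8772237) = 0.130993; m = ⌈20.7233/0.130993⌉ = ⌈158.202⌉ = 159.

m = 159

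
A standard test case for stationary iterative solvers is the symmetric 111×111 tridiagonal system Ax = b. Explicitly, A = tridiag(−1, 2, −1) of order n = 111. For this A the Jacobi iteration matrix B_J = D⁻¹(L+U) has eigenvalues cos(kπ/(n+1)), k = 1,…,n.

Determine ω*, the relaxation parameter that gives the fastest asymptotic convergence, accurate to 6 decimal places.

ω* = 1.945438

With n=111, ρ(Jacobi) = cos(π/112) = 0.999607.
√(1−ρ_J²) = |sin(π/112)| = 0.0280463
ω* = 2/(1+0.0280463) = 1.945438
and ρ(B_{ω*}) = 1.945438 − 1 = 0.945438.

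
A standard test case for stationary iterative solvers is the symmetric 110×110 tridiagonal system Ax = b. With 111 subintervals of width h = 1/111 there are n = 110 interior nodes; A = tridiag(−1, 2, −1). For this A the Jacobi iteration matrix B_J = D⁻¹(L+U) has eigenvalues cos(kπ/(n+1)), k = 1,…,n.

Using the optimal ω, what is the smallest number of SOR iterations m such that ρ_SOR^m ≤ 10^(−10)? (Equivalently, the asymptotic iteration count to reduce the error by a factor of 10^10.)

m = 407

ρ_J = max_k |cos(kπ/111)| = cos(π/111) = 0.9995995
1 − cos²(π/111) = sin²(π/111) ⇒ √(1−ρ_J²) = sin(π/111) = 0.0282989.
[ω*] 2 ÷ (1 + 0.0282989) = 2 ÷ 1.0282989 = 1.9449598.
At ω = 1.9449598 every |λ(B_ω)| = ω−1, so ρ_SOR = 0.9449598.
m ≥ 10·ln10 / (−ln 0.9449598) = 406.725; smallest integer m = 407.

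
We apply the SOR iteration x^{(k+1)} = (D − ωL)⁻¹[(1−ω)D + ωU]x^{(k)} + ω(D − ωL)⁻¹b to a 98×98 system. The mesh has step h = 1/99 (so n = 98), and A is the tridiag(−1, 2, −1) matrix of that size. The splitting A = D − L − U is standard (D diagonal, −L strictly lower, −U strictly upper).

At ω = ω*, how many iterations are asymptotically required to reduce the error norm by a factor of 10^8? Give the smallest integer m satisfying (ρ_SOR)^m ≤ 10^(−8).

With n=98, ρ(Jacobi) = cos(π/99) = 0.9994965.
1 − cos²(π/99) = sin²(π/99) ⇒ √(1−ρ_J²) = sin(π/99) = 0.0317279.
Young: ω* = 2/(1+√(1−ρ_J²)) = 2/(1+0.0317279) = 2/1.0317279 = 1.9384956.
ρ(B_{ω*}) = ω*−1 = 0.9384956
Need (0.9384956)^m ≤ 10^(−8): m ≥ 8·ln10/|ln 0.9384956| = 18.4207/0.0634771 = 290.194 ⇒ m = 291.

m = 291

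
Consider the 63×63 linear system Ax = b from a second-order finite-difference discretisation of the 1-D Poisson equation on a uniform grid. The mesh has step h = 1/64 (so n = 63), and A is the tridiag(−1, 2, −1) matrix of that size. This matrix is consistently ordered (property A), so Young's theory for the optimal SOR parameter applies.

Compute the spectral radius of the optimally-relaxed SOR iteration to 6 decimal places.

ρ_SOR = 0.906455

ρ_J = max_k |cos(kπ/64)| = cos(π/64) = 0.998795
root = sin(π/64) = 0.0490677  (since 1−cos² = sin²).
Then 2/(1+√(1−ρ_J²)) = 2/(1+0.0490677); ω* = 2/1.0490677 = 1.906455.
ρ_SOR = ω* − 1 ≈ 0.906455.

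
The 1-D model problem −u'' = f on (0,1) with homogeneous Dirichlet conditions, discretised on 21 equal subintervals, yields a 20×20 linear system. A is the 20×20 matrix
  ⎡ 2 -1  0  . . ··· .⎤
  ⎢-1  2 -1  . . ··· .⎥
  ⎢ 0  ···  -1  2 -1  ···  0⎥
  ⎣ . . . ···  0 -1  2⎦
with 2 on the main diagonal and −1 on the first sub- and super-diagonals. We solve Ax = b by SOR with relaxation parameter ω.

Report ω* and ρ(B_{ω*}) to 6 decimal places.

ρ_J = max_k |cos(kπ/21)| = cos(π/21) = 0.988831
√(1−ρ_J²) simplifies to sin(π/21) = 0.1490423.
[ω*] 2 ÷ (1 + 0.1490423) = 2 ÷ 1.1490423 = 1.740580.
ρ(B_{ω*}) = ω*−1 = 0.740580

ω* = 1.740580, ρ_SOR = 0.740580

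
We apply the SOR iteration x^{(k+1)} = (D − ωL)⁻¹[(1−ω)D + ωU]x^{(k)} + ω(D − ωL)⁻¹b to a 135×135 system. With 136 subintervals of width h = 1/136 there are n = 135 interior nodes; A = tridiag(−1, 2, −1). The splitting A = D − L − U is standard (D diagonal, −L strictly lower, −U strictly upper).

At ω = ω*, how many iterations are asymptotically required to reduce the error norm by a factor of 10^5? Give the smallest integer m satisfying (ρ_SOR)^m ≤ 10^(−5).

m = 250

B_J for the 135×135 system has eigenvalues cos(kπ/136); ρ_J = cos(π/136) = 0.9997332.
√(1−ρ_J²) simplifies to sin(π/136) = 0.0230979.
ω* = 2 / (1 + 0.0230979) = 2 / 1.0230979 ≈ 1.9548471.
ρ(B_{ω*}) = ω*−1 = 0.9548471
(0.9548471)^m ≤ 10^{−5}  ⇒  m·ln(0.9548471) ≤ −5·ln10  ⇒  m ≥ 249.175  ⇒  m = 250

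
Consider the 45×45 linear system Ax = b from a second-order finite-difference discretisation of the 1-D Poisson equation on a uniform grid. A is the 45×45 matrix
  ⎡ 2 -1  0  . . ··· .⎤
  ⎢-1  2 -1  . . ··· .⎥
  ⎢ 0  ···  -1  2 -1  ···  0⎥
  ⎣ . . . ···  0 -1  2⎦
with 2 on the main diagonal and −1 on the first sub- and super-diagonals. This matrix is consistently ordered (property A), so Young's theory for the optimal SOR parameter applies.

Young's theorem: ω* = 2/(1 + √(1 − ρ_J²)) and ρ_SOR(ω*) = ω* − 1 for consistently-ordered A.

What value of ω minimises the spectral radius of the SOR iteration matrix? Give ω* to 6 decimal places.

ω* = 1.872234

ρ_J = max_k |cos(kπ/46)| = cos(π/46) = 0.997669
√(1 − cos²(π/46)) = sin(π/46) ≈ 0.0682424.
Young: ω* = 2/(1+√(1−ρ_J²)) = 2/(1+0.0682424) = 2/1.0682424 = 1.872234.
ρ_SOR = ω* − 1 ≈ 0.872234.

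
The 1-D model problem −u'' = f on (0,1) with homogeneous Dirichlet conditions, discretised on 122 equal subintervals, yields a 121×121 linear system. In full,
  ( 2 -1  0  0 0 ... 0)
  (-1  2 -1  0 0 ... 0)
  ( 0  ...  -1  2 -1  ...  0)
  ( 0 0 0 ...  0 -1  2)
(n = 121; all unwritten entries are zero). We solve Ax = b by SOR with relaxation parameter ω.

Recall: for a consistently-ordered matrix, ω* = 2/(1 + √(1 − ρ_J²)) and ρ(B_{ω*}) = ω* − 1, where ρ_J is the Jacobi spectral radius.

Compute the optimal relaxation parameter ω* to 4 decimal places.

ω* = 1.9498

B_J for the 121×121 system has eigenvalues cos(kπ/122); ρ_J = cos(π/122) = 0.9997.
√(1−ρ_J²) simplifies to sin(π/122) = 0.02575.
So ω* = 2/1.02575 = 1.9498 (Young).
Hence ρ(B_{ω*}) = 1.9498 − 1 = 0.9498.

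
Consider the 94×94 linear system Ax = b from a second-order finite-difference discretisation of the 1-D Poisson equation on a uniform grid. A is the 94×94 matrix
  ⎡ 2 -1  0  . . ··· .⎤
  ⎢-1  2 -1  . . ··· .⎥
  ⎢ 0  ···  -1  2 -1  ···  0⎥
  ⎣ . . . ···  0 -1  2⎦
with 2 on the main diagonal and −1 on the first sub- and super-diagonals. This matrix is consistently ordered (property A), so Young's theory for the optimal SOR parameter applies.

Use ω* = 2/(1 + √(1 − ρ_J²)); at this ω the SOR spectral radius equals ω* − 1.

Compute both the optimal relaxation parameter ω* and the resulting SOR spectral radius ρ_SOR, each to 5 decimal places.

[ρ_J] n=94: ρ(B_J) = cos(π/(n+1)) = cos(π/95) = 0.99945.
√(1 − cos²(π/95)) = sin(π/95) ≈ 0.033063.
So ω* = 2/1.033063 = 1.93599 (Young).
ρ_SOR = ω* − 1 = 1.93599 − 1 = 0.93599.

ω* = 1.93599, ρ_SOR = 0.93599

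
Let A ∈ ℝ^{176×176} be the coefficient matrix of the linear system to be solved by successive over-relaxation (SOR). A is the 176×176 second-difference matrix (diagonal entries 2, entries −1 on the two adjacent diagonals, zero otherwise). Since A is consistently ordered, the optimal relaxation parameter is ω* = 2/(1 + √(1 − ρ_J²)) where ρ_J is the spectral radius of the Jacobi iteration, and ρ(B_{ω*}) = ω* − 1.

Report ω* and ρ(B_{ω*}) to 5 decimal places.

ω* = 1.96512, ρ_SOR = 0.96512

With n=176, ρ(Jacobi) = cos(π/177) = 0.99984.
√(1−ρ_J²) = |sin(π/177)| = 0.017748
ω* = 2 / (1 + 0.017748) = 2 / 1.017748 ≈ 1.96512.
ρ_SOR = ω* − 1 ≈ 0.96512.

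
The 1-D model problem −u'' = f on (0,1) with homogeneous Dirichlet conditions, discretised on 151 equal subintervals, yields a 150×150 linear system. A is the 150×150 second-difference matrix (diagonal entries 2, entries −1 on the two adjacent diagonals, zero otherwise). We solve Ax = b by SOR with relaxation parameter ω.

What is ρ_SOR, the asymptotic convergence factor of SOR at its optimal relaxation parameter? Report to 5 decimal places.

[ρ_J] n=150: ρ(B_J) = cos(π/(n+1)) = cos(π/151) = 0.99978.
√(1−ρ_J²) simplifies to sin(π/151) = 0.020804.
[ω*] 2 ÷ (1 + 0.020804) = 2 ÷ 1.020804 = 1.95924.
At ω = 1.95924 every |λ(B_ω)| = ω−1, so ρ_SOR = 0.95924.

ρ_SOR = 0.95924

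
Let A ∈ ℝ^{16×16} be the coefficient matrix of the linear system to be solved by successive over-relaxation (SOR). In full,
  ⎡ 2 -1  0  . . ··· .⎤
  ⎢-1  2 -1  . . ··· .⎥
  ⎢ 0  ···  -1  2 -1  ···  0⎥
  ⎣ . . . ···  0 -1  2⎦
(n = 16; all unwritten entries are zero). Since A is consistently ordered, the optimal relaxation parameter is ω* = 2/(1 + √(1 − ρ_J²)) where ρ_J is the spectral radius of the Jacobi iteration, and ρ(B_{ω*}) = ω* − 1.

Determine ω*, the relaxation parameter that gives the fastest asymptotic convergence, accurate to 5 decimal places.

B_J for the 16×16 system has eigenvalues cos(kπ/17); ρ_J = cos(π/17) = 0.98297.
√(1−ρ_J²) = |sin(π/17)| = 0.183750
ω* = 2/(1+0.183750) = 1.68955
ρ_SOR = ω* − 1 ≈ 0.68955.

ω* = 1.68955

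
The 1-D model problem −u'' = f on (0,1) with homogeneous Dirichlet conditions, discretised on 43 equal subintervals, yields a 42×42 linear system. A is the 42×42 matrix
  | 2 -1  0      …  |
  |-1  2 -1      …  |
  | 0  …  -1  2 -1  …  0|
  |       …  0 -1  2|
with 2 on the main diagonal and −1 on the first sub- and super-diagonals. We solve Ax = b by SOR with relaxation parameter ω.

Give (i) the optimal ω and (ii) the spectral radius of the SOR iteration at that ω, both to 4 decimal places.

B_J for the 42×42 system has eigenvalues cos(kπ/43); ρ_J = cos(π/43) = 0.9973.
root = sin(π/43) = 0.07300  (since 1−cos² = sin²).
Then 2/(1+√(1−ρ_J²)) = 2/(1+0.07300); ω* = 2/1.07300 = 1.8639.
[ρ_SOR] ω* − 1 = 0.8639.

ω* = 1.8639, ρ_SOR = 0.8639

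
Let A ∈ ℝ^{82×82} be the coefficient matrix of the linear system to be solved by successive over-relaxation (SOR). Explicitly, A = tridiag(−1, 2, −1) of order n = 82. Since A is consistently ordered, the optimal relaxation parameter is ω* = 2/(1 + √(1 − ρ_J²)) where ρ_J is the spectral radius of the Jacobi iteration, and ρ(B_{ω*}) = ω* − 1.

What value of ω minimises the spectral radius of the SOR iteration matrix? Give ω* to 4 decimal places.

With n=82, ρ(Jacobi) = cos(π/83) = 0.9993.
root = sin(π/83) = 0.03784  (since 1−cos² = sin²).
ω* = 2/(1+0.03784) = 1.9271
ρ_SOR = ω* − 1 ≈ 0.9271.

ω* = 1.9271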